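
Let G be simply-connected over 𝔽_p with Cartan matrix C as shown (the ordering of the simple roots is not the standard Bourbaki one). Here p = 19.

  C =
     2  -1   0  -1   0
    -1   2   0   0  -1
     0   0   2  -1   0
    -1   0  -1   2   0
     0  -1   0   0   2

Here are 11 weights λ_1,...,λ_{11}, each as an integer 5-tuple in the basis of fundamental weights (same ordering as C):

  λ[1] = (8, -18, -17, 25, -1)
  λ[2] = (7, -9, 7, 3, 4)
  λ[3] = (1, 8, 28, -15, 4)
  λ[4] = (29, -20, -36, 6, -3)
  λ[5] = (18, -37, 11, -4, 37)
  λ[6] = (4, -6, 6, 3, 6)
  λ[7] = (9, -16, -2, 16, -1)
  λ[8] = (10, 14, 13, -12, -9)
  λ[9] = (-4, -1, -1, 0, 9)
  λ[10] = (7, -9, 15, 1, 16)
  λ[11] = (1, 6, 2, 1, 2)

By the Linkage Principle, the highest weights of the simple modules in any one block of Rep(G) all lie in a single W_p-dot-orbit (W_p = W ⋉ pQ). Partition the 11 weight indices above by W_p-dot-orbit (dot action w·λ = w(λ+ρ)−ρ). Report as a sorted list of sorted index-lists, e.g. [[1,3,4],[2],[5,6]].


A_5 Cartan matrix, 5 simple roots permuted; ρ=(1,1,1,1,1).

Folding the 11 weights λ_j+ρ into Ā_19 (reps in the given 5-coord order):

  λ_1+ρ ↦ (0, 1, 0, 2, 7) · λ_2+ρ ↦ (0, 5, 7, 4, 2) · λ_3+ρ ↦ (2, 7, 3, 2, 3) · λ_4+ρ ↦ (0, 1, 0, 2, 7) · λ_5+ρ ↦ (0, 1, 0, 2, 7) · λ_6+ρ ↦ (0, 5, 7, 4, 2) · λ_7+ρ ↦ (0, 5, 7, 4, 2) · λ_8+ρ ↦ (0, 5, 7, 4, 2) · λ_9+ρ ↦ (0, 1, 0, 2, 7) · λ_10+ρ ↦ (0, 1, 0, 2, 7) · λ_11+ρ ↦ (2, 7, 3, 2, 3)

Linkage partition of the 11 weights (3 classes, p=19):

[[1, 4, 5, 9, 10], [2, 6, 7, 8], [3, 11]]


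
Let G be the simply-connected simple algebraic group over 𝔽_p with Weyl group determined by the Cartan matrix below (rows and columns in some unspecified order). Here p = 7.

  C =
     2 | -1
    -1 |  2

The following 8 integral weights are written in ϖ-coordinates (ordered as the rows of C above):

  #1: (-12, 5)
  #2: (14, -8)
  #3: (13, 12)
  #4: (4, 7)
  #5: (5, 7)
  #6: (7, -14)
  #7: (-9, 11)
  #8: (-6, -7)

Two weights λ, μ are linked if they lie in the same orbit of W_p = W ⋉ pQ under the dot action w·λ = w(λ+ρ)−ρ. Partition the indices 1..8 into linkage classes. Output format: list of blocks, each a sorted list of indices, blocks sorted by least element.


Type A_2, rank 2, |W|=6; reorder rows/cols to standard.

W_7-reps of the 8 weights in Ā_7 (same 2-coord order as C):

  [1] (2, 1) · [2] (1, 0) · [3] (1, 0) · [4] (1, 1) · [5] (1, 0) · [6] (1, 1) · [7] (2, 1) · [8] (2, 1)

The 8 indices split into 3 linkage classes (same alcove rep ⇔ same W_7-dot-orbit):

[[1, 7, 8], [2, 3, 5], [4, 6]]


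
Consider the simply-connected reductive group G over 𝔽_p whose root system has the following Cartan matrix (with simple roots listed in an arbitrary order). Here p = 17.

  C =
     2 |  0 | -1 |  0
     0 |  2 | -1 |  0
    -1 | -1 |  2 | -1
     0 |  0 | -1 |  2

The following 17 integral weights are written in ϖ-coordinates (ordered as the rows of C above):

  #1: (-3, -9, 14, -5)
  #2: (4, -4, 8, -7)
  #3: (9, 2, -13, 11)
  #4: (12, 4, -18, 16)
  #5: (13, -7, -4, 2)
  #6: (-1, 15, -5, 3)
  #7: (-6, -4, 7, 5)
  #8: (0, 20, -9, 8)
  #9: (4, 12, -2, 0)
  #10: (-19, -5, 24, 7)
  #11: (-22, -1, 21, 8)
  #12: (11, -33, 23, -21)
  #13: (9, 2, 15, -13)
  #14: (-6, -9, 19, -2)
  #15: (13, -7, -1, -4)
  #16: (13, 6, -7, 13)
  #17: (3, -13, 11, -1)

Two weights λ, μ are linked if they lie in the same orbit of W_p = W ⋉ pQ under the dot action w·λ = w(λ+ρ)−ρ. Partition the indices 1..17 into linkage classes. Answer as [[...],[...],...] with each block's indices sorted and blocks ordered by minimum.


Cartan matrix: type D_4 (|W|=192); un-permuting the 4 rows.

Each λ_j+ρ reduced to Ā_17; 4-tuples below use C's row order:

  [1] (2, 8, 1, 4)
  [2] (5, 3, 0, 6)
  [3] (2, 9, 1, 0)
  [4] (4, 12, 0, 0)
  [5] (5, 3, 0, 6)
  [6] (4, 12, 0, 0)
  [7] (5, 3, 0, 6)
  [8] (2, 8, 1, 4)
  [9] (4, 12, 0, 0)
  [10] (2, 8, 1, 4)
  [11] (2, 9, 1, 0)
  [12] (2, 8, 1, 4)
  [13] (2, 9, 1, 0)
  [14] (2, 5, 1, 2)
  [15] (5, 3, 0, 6)
  [16] (2, 5, 1, 2)
  [17] (4, 12, 0, 0)

Partition of {1..17} into 5 W_17-dot-orbits:

[[1, 8, 10, 12], [2, 5, 7, 15], [3, 11, 13], [4, 6, 9, 17], [14, 16]]


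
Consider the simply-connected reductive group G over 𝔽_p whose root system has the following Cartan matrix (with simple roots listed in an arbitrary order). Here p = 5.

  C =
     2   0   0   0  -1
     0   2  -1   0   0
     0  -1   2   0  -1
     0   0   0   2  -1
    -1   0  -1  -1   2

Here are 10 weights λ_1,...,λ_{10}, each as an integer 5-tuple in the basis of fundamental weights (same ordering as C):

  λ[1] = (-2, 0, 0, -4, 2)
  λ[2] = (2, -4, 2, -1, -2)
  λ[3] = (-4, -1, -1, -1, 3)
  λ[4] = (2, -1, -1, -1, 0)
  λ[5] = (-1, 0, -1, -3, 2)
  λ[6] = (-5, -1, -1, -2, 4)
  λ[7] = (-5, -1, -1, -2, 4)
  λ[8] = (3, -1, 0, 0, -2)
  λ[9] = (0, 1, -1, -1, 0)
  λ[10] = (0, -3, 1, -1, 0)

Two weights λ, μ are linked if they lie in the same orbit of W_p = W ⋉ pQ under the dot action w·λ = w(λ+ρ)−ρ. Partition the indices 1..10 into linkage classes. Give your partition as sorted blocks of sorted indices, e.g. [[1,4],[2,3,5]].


C ↔ D_5 under row/col permutation; |W(D_5)| = 1920.

λ_j+ρ reflected into Ā_5 (⟨·,θ^∨⟩≤5); 5-tuples as given:

  [1] (0, 1, 0, 2, 1);  [2] (1, 2, 0, 0, 1);  [3] (3, 0, 0, 0, 1);  [4] (3, 0, 0, 0, 1);  [5] (0, 1, 0, 2, 1);  [6] (4, 0, 0, 1, 0);  [7] (4, 0, 0, 1, 0);  [8] (3, 0, 0, 0, 1);  [9] (1, 2, 0, 0, 1);  [10] (1, 2, 0, 0, 1)

4 distinct reps among the 10 weights ⇒ 4 W_5-linkage classes:

[[1, 5], [2, 9, 10], [3, 4, 8], [6, 7]]


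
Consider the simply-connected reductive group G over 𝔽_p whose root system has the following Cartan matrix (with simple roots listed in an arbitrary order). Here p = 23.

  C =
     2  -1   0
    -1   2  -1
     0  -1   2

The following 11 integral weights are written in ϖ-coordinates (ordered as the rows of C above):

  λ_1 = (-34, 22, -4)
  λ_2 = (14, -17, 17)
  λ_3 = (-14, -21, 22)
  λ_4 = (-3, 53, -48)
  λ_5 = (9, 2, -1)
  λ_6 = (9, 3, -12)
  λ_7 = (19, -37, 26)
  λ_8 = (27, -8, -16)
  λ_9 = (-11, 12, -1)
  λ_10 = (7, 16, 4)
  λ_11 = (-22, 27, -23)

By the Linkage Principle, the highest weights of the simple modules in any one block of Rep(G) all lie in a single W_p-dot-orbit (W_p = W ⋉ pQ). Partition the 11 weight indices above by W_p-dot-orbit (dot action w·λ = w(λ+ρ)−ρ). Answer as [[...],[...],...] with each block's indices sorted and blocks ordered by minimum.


Root system A_3: the 3×3 matrix C matches after relabeling.

Each λ_j+ρ reduced to Ā_23; 3-tuples below use C's row order:

  1: (10, 3, 0) · 2: (1, 15, 2) · 3: (10, 3, 0) · 4: (1, 15, 2) · 5: (10, 3, 0) · 6: (3, 7, 4) · 7: (3, 7, 4) · 8: (1, 15, 2) · 9: (10, 3, 0) · 10: (1, 15, 2) · 11: (1, 15, 2)

3 distinct reps among the 11 weights ⇒ 3 W_23-linkage classes:

[[1, 3, 5, 9], [2, 4, 8, 10, 11], [6, 7]]


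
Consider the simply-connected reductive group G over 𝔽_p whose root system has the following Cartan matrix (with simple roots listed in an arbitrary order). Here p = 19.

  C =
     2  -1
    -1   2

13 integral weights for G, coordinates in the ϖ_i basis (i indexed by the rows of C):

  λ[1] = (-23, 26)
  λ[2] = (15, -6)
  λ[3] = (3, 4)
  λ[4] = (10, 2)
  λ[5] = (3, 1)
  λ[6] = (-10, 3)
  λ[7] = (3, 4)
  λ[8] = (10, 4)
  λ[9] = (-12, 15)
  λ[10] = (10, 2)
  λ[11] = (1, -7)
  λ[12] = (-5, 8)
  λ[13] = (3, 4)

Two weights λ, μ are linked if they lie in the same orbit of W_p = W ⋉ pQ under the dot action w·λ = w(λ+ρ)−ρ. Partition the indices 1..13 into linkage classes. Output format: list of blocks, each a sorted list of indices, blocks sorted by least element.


Type A_2, rank 2, |W|=6; reorder rows/cols to standard.

λ_j+ρ reflected into Ā_19 (⟨·,θ^∨⟩≤19); 2-tuples as given:

    λ_1+ρ ↦ (11, 3)
    λ_2+ρ ↦ (11, 5)
    λ_3+ρ ↦ (4, 5)
    λ_4+ρ ↦ (11, 3)
    λ_5+ρ ↦ (4, 2)
    λ_6+ρ ↦ (4, 5)
    λ_7+ρ ↦ (4, 5)
    λ_8+ρ ↦ (11, 5)
    λ_9+ρ ↦ (11, 5)
    λ_10+ρ ↦ (11, 3)
    λ_11+ρ ↦ (4, 2)
    λ_12+ρ ↦ (4, 5)
    λ_13+ρ ↦ (4, 5)

These 13 weights hit 4 W_19-dot-orbits; sizes (3, 3, 5, 2):

[[1, 4, 10], [2, 8, 9], [3, 6, 7, 12, 13], [5, 11]]


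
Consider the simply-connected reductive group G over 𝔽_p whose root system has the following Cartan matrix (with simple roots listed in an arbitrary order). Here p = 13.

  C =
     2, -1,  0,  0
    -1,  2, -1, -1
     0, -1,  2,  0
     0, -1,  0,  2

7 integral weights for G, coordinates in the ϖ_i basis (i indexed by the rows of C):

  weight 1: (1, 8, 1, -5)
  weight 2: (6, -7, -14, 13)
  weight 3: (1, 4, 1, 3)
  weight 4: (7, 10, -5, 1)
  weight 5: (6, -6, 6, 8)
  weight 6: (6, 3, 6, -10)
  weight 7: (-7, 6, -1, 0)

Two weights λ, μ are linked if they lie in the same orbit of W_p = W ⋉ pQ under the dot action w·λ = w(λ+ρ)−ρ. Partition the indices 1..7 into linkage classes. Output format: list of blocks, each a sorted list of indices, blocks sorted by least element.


C ↔ D_4 under row/col permutation; |W(D_4)| = 192.

W_13-reps of the 7 weights in Ā_13 (same 4-coord order as C):

    λ_1 → (2, 0, 2, 4)
    λ_2 → (6, 1, 0, 1)
    λ_3 → (2, 0, 2, 4)
    λ_4 → (2, 0, 2, 4)
    λ_5 → (2, 0, 2, 4)
    λ_6 → (2, 0, 2, 4)
    λ_7 → (6, 1, 0, 1)

These 7 weights hit 2 W_13-dot-orbits; sizes (5, 2):

[[1, 3, 4, 5, 6], [2, 7]]


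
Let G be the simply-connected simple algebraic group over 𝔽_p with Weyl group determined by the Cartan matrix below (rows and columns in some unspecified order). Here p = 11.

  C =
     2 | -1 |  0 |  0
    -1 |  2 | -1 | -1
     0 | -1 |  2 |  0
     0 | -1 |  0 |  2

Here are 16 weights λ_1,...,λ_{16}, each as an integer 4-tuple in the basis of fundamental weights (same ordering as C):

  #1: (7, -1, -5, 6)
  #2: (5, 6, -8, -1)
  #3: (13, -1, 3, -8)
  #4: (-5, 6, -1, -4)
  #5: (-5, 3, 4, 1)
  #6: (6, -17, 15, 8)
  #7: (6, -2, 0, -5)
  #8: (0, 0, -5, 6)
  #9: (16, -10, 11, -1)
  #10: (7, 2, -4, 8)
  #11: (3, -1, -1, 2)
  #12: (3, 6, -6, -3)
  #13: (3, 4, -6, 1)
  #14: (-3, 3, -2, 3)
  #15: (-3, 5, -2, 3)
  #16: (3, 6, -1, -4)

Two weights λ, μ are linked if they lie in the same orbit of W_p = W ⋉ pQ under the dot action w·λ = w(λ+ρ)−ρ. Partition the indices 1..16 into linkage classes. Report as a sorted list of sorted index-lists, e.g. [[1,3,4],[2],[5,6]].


Root system D_4: the 4×4 matrix C matches after relabeling.

Each λ_j+ρ reduced to Ā_11; 4-tuples below use C's row order:

  [1] (4, 0, 0, 3) · [2] (4, 0, 5, 2) · [3] (4, 0, 0, 3) · [4] (4, 0, 0, 3) · [5] (4, 0, 5, 2) · [6] (4, 0, 5, 2) · [7] (2, 0, 4, 1) · [8] (2, 1, 1, 4) · [9] (1, 2, 6, 0) · [10] (1, 2, 6, 0) · [11] (4, 0, 0, 3) · [12] (4, 0, 5, 2) · [13] (4, 0, 5, 2) · [14] (2, 1, 1, 4) · [15] (2, 1, 1, 4) · [16] (4, 0, 0, 3)

These 16 weights hit 5 W_11-dot-orbits; sizes (5, 5, 1, 3, 2):

[[1, 3, 4, 11, 16], [2, 5, 6, 12, 13], [7], [8, 14, 15], [9, 10]]


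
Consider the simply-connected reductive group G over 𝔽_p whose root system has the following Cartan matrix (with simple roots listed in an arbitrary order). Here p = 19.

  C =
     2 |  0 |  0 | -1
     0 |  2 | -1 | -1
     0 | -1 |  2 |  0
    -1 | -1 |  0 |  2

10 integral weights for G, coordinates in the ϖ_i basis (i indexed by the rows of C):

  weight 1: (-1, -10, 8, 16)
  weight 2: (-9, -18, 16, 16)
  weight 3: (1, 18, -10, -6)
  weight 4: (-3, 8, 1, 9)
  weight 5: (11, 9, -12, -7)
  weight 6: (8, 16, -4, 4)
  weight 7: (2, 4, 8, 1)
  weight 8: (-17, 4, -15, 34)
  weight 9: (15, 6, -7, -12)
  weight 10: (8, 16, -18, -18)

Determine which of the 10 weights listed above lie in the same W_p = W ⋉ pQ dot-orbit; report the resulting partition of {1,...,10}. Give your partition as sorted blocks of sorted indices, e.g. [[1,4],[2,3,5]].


A_4 Cartan matrix, 4 simple roots permuted; ρ=(1,1,1,1).

Alcove-folded reps (p=19, 10 weights, presented ϖ-order):

  λ_1 → (0, 9, 0, 8) · λ_2 → (0, 9, 0, 8) · λ_3 → (3, 5, 9, 2) · λ_4 → (0, 9, 0, 8) · λ_5 → (5, 6, 4, 1) · λ_6 → (3, 5, 9, 2) · λ_7 → (3, 5, 9, 2) · λ_8 → (3, 5, 9, 2) · λ_9 → (5, 6, 4, 1) · λ_10 → (0, 9, 0, 8)

The 10 indices split into 3 linkage classes (same alcove rep ⇔ same W_19-dot-orbit):

[[1, 2, 4, 10], [3, 6, 7, 8], [5, 9]]


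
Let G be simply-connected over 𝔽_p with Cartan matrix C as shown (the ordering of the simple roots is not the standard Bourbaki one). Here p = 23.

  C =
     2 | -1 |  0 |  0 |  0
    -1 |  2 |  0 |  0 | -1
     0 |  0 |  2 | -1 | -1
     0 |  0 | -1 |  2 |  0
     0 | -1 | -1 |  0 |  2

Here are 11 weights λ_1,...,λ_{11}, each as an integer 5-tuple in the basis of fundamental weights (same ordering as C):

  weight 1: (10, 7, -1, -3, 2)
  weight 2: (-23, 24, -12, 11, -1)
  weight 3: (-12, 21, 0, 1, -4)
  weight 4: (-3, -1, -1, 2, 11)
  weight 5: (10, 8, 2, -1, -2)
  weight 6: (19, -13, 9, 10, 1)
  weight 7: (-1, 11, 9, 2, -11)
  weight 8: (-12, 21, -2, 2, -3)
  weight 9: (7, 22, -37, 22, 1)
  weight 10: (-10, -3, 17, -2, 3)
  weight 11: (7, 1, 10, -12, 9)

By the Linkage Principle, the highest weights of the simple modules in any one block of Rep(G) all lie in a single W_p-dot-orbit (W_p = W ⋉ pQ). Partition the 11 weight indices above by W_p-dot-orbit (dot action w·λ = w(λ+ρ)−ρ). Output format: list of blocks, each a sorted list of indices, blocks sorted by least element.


A_5 Cartan matrix, 5 simple roots permuted; ρ=(1,1,1,1,1).

W_23-reps of the 11 weights in Ā_23 (same 5-coord order as C):

    [1] (11, 8, 2, 0, 1)
    [2] (11, 8, 2, 0, 1)
    [3] (11, 8, 2, 0, 1)
    [4] (0, 2, 0, 3, 10)
    [5] (11, 8, 2, 0, 1)
    [6] (0, 2, 0, 3, 10)
    [7] (0, 2, 0, 3, 10)
    [8] (11, 8, 2, 0, 1)
    [9] (0, 2, 0, 3, 10)
    [10] (2, 2, 10, 1, 7)
    [11] (0, 2, 0, 3, 10)

The 11 indices split into 3 linkage classes (same alcove rep ⇔ same W_23-dot-orbit):

[[1, 2, 3, 5, 8], [4, 6, 7, 9, 11], [10]]


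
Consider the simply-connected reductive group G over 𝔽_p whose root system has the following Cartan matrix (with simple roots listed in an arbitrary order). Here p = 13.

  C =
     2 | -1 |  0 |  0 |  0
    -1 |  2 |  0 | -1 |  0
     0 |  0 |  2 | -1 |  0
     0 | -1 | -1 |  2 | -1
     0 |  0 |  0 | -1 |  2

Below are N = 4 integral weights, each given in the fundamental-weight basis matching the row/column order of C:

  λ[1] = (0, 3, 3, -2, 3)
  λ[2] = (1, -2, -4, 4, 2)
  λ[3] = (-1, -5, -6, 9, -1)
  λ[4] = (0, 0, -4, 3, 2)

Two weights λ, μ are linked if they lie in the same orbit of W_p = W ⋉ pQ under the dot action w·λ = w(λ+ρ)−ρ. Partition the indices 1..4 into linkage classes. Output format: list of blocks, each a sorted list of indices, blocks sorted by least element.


Type D_5, rank 5, |W|=1920; reorder rows/cols to standard.

Alcove-folded reps (p=13, 4 weights, presented ϖ-order):

  λ_1+ρ ↦ (1, 1, 3, 1, 3);  λ_2+ρ ↦ (1, 1, 3, 1, 3);  λ_3+ρ ↦ (4, 0, 5, 1, 0);  λ_4+ρ ↦ (1, 1, 3, 1, 3)

The 4 indices split into 2 linkage classes (same alcove rep ⇔ same W_13-dot-orbit):

[[1, 2, 4], [3]]


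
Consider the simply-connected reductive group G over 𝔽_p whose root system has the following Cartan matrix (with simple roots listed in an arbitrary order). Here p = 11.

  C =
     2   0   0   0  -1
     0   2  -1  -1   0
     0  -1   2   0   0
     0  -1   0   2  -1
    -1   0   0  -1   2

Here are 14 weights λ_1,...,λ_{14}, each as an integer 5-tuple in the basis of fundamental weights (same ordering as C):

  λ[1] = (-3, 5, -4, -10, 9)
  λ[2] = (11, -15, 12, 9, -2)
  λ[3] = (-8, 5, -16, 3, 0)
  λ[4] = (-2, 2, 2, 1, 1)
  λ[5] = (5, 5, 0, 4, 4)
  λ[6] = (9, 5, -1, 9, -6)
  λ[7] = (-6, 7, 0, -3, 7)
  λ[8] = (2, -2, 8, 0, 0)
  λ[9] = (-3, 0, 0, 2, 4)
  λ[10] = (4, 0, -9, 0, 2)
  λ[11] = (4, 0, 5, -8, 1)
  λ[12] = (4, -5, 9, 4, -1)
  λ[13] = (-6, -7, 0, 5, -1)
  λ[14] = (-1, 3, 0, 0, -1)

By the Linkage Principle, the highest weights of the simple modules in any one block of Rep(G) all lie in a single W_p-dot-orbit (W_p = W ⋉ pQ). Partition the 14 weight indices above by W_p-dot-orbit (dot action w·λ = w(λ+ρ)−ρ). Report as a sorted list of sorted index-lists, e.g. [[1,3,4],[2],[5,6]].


Type A_5, rank 5, |W|=720; reorder rows/cols to standard.

Each λ_j+ρ reduced to Ā_11; 5-tuples below use C's row order:

  λ_1 → (1, 3, 3, 2, 1) · λ_2 → (1, 1, 6, 0, 1) · λ_3 → (0, 2, 0, 4, 1) · λ_4 → (1, 3, 3, 2, 1) · λ_5 → (0, 4, 1, 1, 0) · λ_6 → (0, 4, 1, 1, 0) · λ_7 → (1, 3, 3, 2, 1) · λ_8 → (1, 1, 6, 0, 1) · λ_9 → (2, 1, 1, 3, 3) · λ_10 → (2, 1, 1, 3, 3) · λ_11 → (0, 2, 0, 4, 1) · λ_12 → (0, 4, 1, 1, 0) · λ_13 → (0, 4, 1, 1, 0) · λ_14 → (0, 4, 1, 1, 0)

Linkage partition of the 14 weights (5 classes, p=11):

[[1, 4, 7], [2, 8], [3, 11], [5, 6, 12, 13, 14], [9, 10]]


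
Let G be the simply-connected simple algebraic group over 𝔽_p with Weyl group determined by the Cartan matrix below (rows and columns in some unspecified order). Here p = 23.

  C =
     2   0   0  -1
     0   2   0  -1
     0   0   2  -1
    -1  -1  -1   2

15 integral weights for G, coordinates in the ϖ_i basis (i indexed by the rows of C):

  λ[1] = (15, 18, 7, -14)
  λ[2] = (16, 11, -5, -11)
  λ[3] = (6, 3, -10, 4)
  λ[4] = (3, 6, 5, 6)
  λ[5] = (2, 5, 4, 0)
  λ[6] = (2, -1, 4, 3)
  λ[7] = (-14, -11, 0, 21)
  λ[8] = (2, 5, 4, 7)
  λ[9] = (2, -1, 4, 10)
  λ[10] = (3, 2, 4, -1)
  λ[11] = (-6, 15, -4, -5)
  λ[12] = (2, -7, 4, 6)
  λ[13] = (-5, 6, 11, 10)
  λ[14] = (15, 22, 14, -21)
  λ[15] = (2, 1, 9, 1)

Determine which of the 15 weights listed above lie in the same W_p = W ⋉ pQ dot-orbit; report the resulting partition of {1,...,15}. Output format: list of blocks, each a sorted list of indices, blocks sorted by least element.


D_4 Cartan matrix, 4 simple roots permuted; ρ=(1,1,1,1).

Each λ_j+ρ reduced to Ā_23; 4-tuples below use C's row order:

  λ_1+ρ ↦ (3, 6, 5, 1) · λ_2+ρ ↦ (3, 2, 10, 2) · λ_3+ρ ↦ (3, 0, 5, 4) · λ_4+ρ ↦ (3, 6, 5, 1) · λ_5+ρ ↦ (3, 6, 5, 1) · λ_6+ρ ↦ (3, 0, 5, 4) · λ_7+ρ ↦ (12, 9, 0, 1) · λ_8+ρ ↦ (3, 6, 5, 1) · λ_9+ρ ↦ (3, 0, 5, 4) · λ_10+ρ ↦ (4, 3, 5, 0) · λ_11+ρ ↦ (3, 0, 5, 4) · λ_12+ρ ↦ (3, 6, 5, 1) · λ_13+ρ ↦ (3, 0, 5, 4) · λ_14+ρ ↦ (4, 3, 5, 0) · λ_15+ρ ↦ (3, 2, 10, 2)

These 15 weights hit 5 W_23-dot-orbits; sizes (5, 2, 5, 1, 2):

[[1, 4, 5, 8, 12], [2, 15], [3, 6, 9, 11, 13], [7], [10, 14]]


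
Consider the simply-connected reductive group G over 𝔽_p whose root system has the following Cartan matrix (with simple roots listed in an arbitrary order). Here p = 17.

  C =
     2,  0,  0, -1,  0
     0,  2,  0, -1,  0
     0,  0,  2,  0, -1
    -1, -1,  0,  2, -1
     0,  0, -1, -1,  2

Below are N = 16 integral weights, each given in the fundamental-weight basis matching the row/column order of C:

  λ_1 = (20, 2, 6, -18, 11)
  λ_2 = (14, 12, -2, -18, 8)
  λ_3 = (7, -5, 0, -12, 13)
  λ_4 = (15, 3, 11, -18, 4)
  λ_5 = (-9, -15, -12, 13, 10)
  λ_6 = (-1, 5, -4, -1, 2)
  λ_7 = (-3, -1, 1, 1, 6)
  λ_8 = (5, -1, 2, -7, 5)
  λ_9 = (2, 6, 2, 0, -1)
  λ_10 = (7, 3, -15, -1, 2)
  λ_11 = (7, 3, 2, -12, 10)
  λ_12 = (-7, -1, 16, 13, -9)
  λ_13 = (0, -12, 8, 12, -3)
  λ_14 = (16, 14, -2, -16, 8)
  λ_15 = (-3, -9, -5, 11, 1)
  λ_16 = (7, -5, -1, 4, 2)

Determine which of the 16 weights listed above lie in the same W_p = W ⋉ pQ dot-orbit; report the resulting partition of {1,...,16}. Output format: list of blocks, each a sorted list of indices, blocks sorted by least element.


Dynkin diagram of C (from the 8 off-diagonal −1 entries): D_5.

Folding the 16 weights λ_j+ρ into Ā_17 (reps in the given 5-coord order):

  1: (2, 8, 2, 0, 2);  2: (2, 4, 6, 0, 2);  3: (3, 7, 3, 1, 0);  4: (8, 4, 0, 1, 0);  5: (0, 6, 3, 0, 0);  6: (0, 6, 3, 0, 0);  7: (2, 0, 2, 0, 6);  8: (0, 6, 3, 0, 0);  9: (3, 7, 3, 1, 0);  10: (3, 7, 3, 1, 0);  11: (3, 7, 3, 1, 0);  12: (0, 6, 3, 0, 0);  13: (3, 7, 3, 1, 0);  14: (2, 0, 2, 0, 6);  15: (2, 8, 2, 0, 2);  16: (8, 4, 0, 1, 0)

Grouping the 16 weights by Ā_17-representative: 6 linkage classes.

[[1, 15], [2], [3, 9, 10, 11, 13], [4, 16], [5, 6, 8, 12], [7, 14]]


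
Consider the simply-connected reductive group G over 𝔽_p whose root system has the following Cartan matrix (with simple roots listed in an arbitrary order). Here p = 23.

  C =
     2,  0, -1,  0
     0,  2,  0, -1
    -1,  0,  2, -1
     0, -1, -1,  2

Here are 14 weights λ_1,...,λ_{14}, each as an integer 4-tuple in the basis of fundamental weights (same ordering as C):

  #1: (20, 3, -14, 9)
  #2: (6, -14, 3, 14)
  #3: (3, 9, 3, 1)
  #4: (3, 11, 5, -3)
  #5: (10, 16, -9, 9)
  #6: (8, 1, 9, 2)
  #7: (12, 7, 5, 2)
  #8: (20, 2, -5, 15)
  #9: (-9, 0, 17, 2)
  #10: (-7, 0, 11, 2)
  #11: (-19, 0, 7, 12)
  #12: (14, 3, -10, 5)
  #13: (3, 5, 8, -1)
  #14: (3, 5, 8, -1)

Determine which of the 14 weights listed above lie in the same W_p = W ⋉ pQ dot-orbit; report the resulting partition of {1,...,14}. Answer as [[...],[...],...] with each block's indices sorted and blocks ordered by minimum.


Cartan matrix: type A_4 (|W|=120); un-permuting the 4 rows.

λ_j+ρ reflected into Ā_23 (⟨·,θ^∨⟩≤23); 4-tuples as given:

  λ_1 → (8, 1, 10, 3)
  λ_2 → (4, 10, 4, 2)
  λ_3 → (4, 10, 4, 2)
  λ_4 → (4, 10, 4, 2)
  λ_5 → (4, 10, 4, 2)
  λ_6 → (8, 1, 10, 3)
  λ_7 → (6, 1, 6, 3)
  λ_8 → (4, 10, 4, 2)
  λ_9 → (8, 1, 10, 3)
  λ_10 → (6, 1, 6, 3)
  λ_11 → (8, 1, 10, 3)
  λ_12 → (6, 1, 6, 3)
  λ_13 → (4, 6, 9, 0)
  λ_14 → (4, 6, 9, 0)

The 14 indices split into 4 linkage classes (same alcove rep ⇔ same W_23-dot-orbit):

[[1, 6, 9, 11], [2, 3, 4, 5, 8], [7, 10, 12], [13, 14]]


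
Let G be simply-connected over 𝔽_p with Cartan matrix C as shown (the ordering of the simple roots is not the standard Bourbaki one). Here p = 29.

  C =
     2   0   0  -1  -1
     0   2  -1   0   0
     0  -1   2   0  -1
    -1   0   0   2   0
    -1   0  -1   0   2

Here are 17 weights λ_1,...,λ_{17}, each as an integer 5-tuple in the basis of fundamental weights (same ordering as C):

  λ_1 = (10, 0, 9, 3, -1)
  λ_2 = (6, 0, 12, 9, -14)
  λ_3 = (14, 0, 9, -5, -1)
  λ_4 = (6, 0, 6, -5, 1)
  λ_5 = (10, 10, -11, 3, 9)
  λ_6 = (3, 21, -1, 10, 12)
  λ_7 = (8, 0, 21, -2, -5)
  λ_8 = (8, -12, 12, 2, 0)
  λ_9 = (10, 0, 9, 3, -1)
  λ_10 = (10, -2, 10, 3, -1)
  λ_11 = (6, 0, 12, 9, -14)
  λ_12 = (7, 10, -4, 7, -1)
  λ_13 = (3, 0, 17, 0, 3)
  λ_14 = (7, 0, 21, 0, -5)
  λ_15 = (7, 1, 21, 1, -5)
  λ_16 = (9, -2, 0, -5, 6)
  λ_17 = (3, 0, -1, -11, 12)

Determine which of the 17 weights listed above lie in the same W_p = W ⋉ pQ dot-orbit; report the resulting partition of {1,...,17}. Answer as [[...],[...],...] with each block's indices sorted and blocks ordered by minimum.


Root system A_5: the 5×5 matrix C matches after relabeling.

λ_j+ρ reflected into Ā_29 (⟨·,θ^∨⟩≤29); 5-tuples as given:

  λ_1+ρ ↦ (11, 1, 10, 4, 0) · λ_2+ρ ↦ (6, 1, 0, 4, 7) · λ_3+ρ ↦ (11, 1, 10, 4, 0) · λ_4+ρ ↦ (3, 1, 7, 4, 2) · λ_5+ρ ↦ (11, 1, 10, 4, 0) · λ_6+ρ ↦ (6, 1, 0, 4, 7) · λ_7+ρ ↦ (4, 1, 18, 1, 4) · λ_8+ρ ↦ (9, 11, 2, 3, 1) · λ_9+ρ ↦ (11, 1, 10, 4, 0) · λ_10+ρ ↦ (11, 1, 10, 4, 0) · λ_11+ρ ↦ (6, 1, 0, 4, 7) · λ_12+ρ ↦ (5, 8, 0, 8, 3) · λ_13+ρ ↦ (4, 1, 18, 1, 4) · λ_14+ρ ↦ (4, 1, 18, 1, 4) · λ_15+ρ ↦ (4, 1, 18, 1, 4) · λ_16+ρ ↦ (6, 1, 0, 4, 7) · λ_17+ρ ↦ (6, 1, 0, 4, 7)

The 17 indices split into 6 linkage classes (same alcove rep ⇔ same W_29-dot-orbit):

[[1, 3, 5, 9, 10], [2, 6, 11, 16, 17], [4], [7, 13, 14, 15], [8], [12]]


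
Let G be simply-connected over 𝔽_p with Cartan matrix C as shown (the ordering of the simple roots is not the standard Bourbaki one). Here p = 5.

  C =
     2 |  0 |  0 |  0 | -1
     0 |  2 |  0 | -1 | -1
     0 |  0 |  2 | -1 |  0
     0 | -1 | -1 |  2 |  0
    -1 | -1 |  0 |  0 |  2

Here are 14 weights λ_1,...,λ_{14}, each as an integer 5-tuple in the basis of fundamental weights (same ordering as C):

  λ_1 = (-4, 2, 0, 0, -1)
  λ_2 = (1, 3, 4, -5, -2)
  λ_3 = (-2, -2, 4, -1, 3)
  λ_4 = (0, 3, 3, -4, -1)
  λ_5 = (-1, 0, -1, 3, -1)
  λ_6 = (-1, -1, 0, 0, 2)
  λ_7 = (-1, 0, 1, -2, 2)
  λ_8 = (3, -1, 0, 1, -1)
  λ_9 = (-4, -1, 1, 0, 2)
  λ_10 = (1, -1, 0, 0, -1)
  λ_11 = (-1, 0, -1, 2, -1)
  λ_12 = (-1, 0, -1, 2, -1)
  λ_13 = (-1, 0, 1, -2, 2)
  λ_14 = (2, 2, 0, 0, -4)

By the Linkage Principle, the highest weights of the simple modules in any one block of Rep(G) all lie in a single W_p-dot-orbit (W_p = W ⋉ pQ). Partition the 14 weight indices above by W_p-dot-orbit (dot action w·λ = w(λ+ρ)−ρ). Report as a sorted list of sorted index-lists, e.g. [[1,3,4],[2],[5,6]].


A_5 Cartan matrix, 5 simple roots permuted; ρ=(1,1,1,1,1).

Folding the 14 weights λ_j+ρ into Ā_5 (reps in the given 5-coord order):

  λ_1 → (0, 0, 1, 1, 3)
  λ_2 → (0, 1, 0, 3, 0)
  λ_3 → (2, 0, 1, 1, 0)
  λ_4 → (0, 1, 0, 3, 0)
  λ_5 → (0, 1, 0, 4, 0)
  λ_6 → (0, 0, 1, 1, 3)
  λ_7 → (0, 0, 1, 1, 3)
  λ_8 → (2, 0, 1, 1, 0)
  λ_9 → (2, 0, 1, 1, 0)
  λ_10 → (2, 0, 1, 1, 0)
  λ_11 → (0, 1, 0, 3, 0)
  λ_12 → (0, 1, 0, 3, 0)
  λ_13 → (0, 0, 1, 1, 3)
  λ_14 → (0, 0, 1, 1, 3)

4 distinct reps among the 14 weights ⇒ 4 W_5-linkage classes:

[[1, 6, 7, 13, 14], [2, 4, 11, 12], [3, 8, 9, 10], [5]]


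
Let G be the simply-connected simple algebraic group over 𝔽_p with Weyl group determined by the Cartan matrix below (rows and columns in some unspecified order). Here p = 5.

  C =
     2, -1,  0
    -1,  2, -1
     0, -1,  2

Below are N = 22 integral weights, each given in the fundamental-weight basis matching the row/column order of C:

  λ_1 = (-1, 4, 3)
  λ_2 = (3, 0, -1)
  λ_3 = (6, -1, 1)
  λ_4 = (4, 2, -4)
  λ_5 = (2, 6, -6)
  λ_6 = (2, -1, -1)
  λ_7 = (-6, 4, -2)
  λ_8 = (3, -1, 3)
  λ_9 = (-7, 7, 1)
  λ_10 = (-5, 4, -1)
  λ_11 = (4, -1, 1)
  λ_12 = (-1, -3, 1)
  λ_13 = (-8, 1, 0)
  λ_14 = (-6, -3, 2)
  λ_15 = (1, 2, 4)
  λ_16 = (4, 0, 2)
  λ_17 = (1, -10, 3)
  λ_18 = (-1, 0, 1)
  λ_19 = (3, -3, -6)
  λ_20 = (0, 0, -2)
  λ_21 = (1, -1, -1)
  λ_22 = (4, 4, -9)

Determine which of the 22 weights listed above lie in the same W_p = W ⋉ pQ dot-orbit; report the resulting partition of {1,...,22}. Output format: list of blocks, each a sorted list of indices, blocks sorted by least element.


Type A_3, rank 3, |W|=24; reorder rows/cols to standard.

Alcove-folded reps (p=5, 22 weights, presented ϖ-order):

  1: (4, 1, 0) · 2: (4, 1, 0) · 3: (1, 2, 0) · 4: (2, 0, 0) · 5: (2, 0, 0) · 6: (3, 0, 0) · 7: (4, 1, 0) · 8: (1, 0, 1) · 9: (0, 1, 2) · 10: (4, 1, 0) · 11: (3, 0, 0) · 12: (2, 0, 0) · 13: (0, 1, 2) · 14: (0, 1, 2) · 15: (3, 0, 0) · 16: (1, 0, 1) · 17: (0, 1, 2) · 18: (0, 1, 2) · 19: (1, 2, 0) · 20: (1, 0, 1) · 21: (2, 0, 0) · 22: (3, 0, 0)

Grouping the 22 weights by Ā_5-representative: 6 linkage classes.

[[1, 2, 7, 10], [3, 19], [4, 5, 12, 21], [6, 11, 15, 22], [8, 16, 20], [9, 13, 14, 17, 18]]


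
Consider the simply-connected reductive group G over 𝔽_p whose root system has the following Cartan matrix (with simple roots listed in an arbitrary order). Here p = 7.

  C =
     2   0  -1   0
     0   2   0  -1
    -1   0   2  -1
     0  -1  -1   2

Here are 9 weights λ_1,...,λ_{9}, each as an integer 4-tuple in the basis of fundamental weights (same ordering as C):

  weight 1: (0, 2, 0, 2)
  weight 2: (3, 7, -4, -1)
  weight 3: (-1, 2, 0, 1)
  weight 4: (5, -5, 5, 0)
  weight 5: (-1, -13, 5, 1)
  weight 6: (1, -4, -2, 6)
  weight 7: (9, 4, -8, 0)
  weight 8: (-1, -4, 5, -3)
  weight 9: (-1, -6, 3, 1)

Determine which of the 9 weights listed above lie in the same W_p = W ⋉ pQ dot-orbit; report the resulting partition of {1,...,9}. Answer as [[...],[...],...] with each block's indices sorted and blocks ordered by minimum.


Type A_4, rank 4, |W|=120; reorder rows/cols to standard.

Alcove-folded reps (p=7, 9 weights, presented ϖ-order):

  λ_1 → (0, 2, 1, 3) · λ_2 → (0, 3, 1, 2) · λ_3 → (0, 3, 1, 2) · λ_4 → (0, 3, 1, 2) · λ_5 → (0, 3, 1, 2) · λ_6 → (0, 2, 1, 3) · λ_7 → (0, 2, 1, 3) · λ_8 → (0, 2, 1, 3) · λ_9 → (0, 2, 1, 3)

Partition of {1..9} into 2 W_7-dot-orbits:

[[1, 6, 7, 8, 9], [2, 3, 4, 5]]


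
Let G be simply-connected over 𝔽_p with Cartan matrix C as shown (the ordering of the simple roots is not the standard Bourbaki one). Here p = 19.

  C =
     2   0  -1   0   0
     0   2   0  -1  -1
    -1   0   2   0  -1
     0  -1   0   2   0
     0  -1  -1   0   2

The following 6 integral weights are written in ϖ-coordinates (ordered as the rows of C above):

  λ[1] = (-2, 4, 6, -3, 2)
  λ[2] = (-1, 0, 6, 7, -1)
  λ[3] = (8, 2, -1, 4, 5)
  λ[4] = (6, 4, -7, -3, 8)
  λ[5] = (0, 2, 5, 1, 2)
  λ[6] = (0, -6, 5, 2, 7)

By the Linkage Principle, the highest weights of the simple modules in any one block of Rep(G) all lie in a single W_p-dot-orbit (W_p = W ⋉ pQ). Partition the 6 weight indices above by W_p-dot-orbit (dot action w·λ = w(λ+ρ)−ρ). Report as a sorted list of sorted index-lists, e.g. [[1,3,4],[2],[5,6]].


Type A_5, rank 5, |W|=720; reorder rows/cols to standard.

Ā_19 reps of the 6 weights (A_5, coords as presented):

  λ_1 → (1, 3, 6, 2, 3);  λ_2 → (0, 1, 7, 8, 0);  λ_3 → (5, 3, 0, 1, 6);  λ_4 → (1, 3, 6, 2, 3);  λ_5 → (1, 3, 6, 2, 3);  λ_6 → (1, 3, 6, 2, 3)

Linkage partition of the 6 weights (3 classes, p=19):

[[1, 4, 5, 6], [2], [3]]


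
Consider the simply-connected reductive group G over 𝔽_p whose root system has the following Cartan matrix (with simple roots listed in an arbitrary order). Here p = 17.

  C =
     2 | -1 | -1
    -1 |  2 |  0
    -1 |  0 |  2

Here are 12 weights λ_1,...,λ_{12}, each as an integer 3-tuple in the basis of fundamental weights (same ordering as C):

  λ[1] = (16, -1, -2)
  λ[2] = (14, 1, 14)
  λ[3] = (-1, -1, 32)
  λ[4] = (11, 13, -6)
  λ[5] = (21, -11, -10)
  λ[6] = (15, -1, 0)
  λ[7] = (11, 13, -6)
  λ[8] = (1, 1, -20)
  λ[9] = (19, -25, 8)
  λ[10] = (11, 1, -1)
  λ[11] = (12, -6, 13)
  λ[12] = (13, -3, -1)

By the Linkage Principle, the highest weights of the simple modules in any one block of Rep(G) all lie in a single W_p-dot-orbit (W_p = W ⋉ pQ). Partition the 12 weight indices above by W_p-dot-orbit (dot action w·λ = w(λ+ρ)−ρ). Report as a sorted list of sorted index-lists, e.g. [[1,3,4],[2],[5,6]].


Root system A_3: the 3×3 matrix C matches after relabeling.

Each λ_j+ρ reduced to Ā_17; 3-tuples below use C's row order:

  1: (16, 0, 1)
  2: (2, 13, 0)
  3: (16, 0, 1)
  4: (3, 5, 4)
  5: (3, 5, 4)
  6: (16, 0, 1)
  7: (3, 5, 4)
  8: (2, 13, 0)
  9: (3, 5, 4)
  10: (12, 2, 0)
  11: (3, 5, 4)
  12: (12, 2, 0)

4 distinct reps among the 12 weights ⇒ 4 W_17-linkage classes:

[[1, 3, 6], [2, 8], [4, 5, 7, 9, 11], [10, 12]]


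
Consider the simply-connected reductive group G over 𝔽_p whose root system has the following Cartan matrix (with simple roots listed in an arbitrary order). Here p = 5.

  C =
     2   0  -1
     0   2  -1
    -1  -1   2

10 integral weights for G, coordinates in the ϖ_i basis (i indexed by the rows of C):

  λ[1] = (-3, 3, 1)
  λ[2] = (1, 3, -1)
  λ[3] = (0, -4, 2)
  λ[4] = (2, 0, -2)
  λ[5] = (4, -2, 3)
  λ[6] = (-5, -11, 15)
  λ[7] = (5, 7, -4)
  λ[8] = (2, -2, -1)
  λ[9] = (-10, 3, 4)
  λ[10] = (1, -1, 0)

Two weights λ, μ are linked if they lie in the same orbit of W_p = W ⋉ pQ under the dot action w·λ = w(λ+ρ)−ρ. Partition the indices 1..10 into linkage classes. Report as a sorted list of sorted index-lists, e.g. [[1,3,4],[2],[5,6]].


C ↔ A_3 under row/col permutation; |W(A_3)| = 24.

Each λ_j+ρ reduced to Ā_5; 3-tuples below use C's row order:

  [1] (1, 3, 0)
  [2] (1, 3, 0)
  [3] (1, 3, 0)
  [4] (2, 0, 1)
  [5] (1, 3, 0)
  [6] (1, 3, 0)
  [7] (2, 0, 1)
  [8] (2, 0, 1)
  [9] (1, 4, 0)
  [10] (2, 0, 1)

3 distinct reps among the 10 weights ⇒ 3 W_5-linkage classes:

[[1, 2, 3, 5, 6], [4, 7, 8, 10], [9]]


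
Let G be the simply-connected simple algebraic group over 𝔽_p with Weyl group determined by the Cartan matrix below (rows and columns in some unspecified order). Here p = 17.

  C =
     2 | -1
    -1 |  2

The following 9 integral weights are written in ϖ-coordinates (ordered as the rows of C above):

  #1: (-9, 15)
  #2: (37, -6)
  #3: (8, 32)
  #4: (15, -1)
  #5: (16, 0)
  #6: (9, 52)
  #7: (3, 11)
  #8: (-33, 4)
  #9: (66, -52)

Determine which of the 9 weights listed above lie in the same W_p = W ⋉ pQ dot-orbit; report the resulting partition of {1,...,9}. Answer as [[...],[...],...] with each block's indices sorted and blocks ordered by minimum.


Dynkin diagram of C (from the 2 off-diagonal −1 entries): A_2.

Alcove-folded reps (p=17, 9 weights, presented ϖ-order):

  λ_1 → (8, 8) · λ_2 → (4, 12) · λ_3 → (8, 8) · λ_4 → (16, 0) · λ_5 → (16, 0) · λ_6 → (10, 2) · λ_7 → (4, 12) · λ_8 → (10, 2) · λ_9 → (16, 0)

These 9 weights hit 4 W_17-dot-orbits; sizes (2, 2, 3, 2):

[[1, 3], [2, 7], [4, 5, 9], [6, 8]]


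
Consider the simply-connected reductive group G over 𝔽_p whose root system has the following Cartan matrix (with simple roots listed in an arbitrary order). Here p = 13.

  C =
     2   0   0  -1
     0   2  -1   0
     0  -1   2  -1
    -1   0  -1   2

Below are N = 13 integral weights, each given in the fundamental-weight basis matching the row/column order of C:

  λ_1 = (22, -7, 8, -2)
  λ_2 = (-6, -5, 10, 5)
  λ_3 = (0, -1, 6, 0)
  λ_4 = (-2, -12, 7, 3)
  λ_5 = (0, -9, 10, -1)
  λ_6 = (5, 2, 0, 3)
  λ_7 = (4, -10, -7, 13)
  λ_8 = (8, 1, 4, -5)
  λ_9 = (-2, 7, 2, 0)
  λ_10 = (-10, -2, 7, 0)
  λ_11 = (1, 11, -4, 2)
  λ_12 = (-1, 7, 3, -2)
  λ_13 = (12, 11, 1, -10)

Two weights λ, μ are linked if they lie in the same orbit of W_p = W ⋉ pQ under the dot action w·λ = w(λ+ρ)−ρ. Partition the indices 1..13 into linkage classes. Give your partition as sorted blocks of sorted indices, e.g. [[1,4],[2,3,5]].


Type A_4, rank 4, |W|=120; reorder rows/cols to standard.

Alcove-folded reps (p=13, 13 weights, presented ϖ-order):

  λ_1 → (5, 2, 1, 4) · λ_2 → (1, 0, 7, 1) · λ_3 → (1, 0, 7, 1) · λ_4 → (1, 8, 3, 0) · λ_5 → (1, 8, 3, 0) · λ_6 → (5, 2, 1, 4) · λ_7 → (1, 0, 7, 1) · λ_8 → (5, 2, 1, 4) · λ_9 → (1, 8, 3, 0) · λ_10 → (1, 0, 1, 7) · λ_11 → (1, 8, 3, 0) · λ_12 → (1, 8, 3, 0) · λ_13 → (1, 0, 7, 1)

Linkage partition of the 13 weights (4 classes, p=13):

[[1, 6, 8], [2, 3, 7, 13], [4, 5, 9, 11, 12], [10]]


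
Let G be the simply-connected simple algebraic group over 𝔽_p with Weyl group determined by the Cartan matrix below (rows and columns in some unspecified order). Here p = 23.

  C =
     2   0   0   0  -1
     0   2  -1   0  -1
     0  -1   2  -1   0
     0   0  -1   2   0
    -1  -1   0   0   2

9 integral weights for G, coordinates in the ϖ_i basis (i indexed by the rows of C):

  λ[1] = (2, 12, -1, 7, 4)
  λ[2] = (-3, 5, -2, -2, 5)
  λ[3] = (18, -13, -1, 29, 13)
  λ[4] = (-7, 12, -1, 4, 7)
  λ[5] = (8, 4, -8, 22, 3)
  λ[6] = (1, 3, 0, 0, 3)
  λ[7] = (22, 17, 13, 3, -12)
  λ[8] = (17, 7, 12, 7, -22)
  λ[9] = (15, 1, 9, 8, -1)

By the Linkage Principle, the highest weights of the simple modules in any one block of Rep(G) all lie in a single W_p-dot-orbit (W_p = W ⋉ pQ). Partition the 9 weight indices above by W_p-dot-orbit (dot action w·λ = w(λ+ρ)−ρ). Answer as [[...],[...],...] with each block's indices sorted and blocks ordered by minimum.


A_5 Cartan matrix, 5 simple roots permuted; ρ=(1,1,1,1,1).

Each λ_j+ρ reduced to Ā_23; 5-tuples below use C's row order:

  [1] (3, 13, 0, 2, 2) · [2] (2, 4, 1, 1, 4) · [3] (2, 2, 5, 5, 0) · [4] (3, 13, 0, 2, 2) · [5] (2, 2, 5, 5, 0) · [6] (2, 4, 1, 1, 4) · [7] (2, 2, 5, 5, 0) · [8] (3, 13, 0, 2, 2) · [9] (2, 2, 5, 5, 0)

The 9 indices split into 3 linkage classes (same alcove rep ⇔ same W_23-dot-orbit):

[[1, 4, 8], [2, 6], [3, 5, 7, 9]]


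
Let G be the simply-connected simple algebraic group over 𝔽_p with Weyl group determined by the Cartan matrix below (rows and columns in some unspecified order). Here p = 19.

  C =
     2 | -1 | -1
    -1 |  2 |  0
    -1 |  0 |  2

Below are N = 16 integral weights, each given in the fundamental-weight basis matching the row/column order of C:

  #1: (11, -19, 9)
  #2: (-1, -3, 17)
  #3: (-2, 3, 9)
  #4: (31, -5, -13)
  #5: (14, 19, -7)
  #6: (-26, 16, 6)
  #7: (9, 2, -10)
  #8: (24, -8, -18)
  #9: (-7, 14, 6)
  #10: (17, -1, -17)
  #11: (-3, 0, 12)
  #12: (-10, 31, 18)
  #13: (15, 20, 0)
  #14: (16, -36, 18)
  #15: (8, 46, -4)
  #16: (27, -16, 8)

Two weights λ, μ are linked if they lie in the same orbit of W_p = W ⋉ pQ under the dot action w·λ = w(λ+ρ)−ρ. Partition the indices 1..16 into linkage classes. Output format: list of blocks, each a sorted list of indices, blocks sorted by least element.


Type A_3, rank 3, |W|=24; reorder rows/cols to standard.

Ā_19 reps of the 16 weights (A_3, coords as presented):

  1: (6, 9, 1) · 2: (2, 0, 16) · 3: (1, 3, 9) · 4: (6, 9, 1) · 5: (1, 3, 9) · 6: (1, 1, 11) · 7: (1, 3, 9) · 8: (1, 1, 11) · 9: (6, 9, 1) · 10: (2, 0, 16) · 11: (1, 1, 11) · 12: (0, 4, 9) · 13: (2, 0, 16) · 14: (2, 0, 16) · 15: (1, 3, 9) · 16: (1, 3, 9)

The 16 indices split into 5 linkage classes (same alcove rep ⇔ same W_19-dot-orbit):

[[1, 4, 9], [2, 10, 13, 14], [3, 5, 7, 15, 16], [6, 8, 11], [12]]


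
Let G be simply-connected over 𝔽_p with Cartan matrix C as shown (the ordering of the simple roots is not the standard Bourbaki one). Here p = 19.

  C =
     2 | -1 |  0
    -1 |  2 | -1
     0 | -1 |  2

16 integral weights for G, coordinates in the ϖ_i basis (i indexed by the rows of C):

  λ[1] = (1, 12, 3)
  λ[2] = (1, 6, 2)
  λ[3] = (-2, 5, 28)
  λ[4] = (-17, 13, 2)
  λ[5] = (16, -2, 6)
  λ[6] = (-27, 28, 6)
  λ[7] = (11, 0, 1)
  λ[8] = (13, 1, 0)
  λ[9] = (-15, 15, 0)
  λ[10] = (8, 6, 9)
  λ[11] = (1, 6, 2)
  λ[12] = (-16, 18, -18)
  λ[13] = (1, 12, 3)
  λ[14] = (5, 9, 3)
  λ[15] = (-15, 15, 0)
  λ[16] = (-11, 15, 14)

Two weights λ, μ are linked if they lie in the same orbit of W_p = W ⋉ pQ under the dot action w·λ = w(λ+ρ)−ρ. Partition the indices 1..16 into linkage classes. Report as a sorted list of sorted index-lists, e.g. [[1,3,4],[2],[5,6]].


C ↔ A_3 under row/col permutation; |W(A_3)| = 24.

W_19-reps of the 16 weights in Ā_19 (same 3-coord order as C):

    λ_1+ρ ↦ (2, 13, 4)
    λ_2+ρ ↦ (2, 7, 3)
    λ_3+ρ ↦ (5, 10, 3)
    λ_4+ρ ↦ (14, 2, 1)
    λ_5+ρ ↦ (12, 1, 2)
    λ_6+ρ ↦ (2, 7, 3)
    λ_7+ρ ↦ (12, 1, 2)
    λ_8+ρ ↦ (14, 2, 1)
    λ_9+ρ ↦ (14, 2, 1)
    λ_10+ρ ↦ (2, 7, 3)
    λ_11+ρ ↦ (2, 7, 3)
    λ_12+ρ ↦ (2, 13, 4)
    λ_13+ρ ↦ (2, 13, 4)
    λ_14+ρ ↦ (5, 10, 3)
    λ_15+ρ ↦ (14, 2, 1)
    λ_16+ρ ↦ (2, 4, 3)

Grouping the 16 weights by Ā_19-representative: 6 linkage classes.

[[1, 12, 13], [2, 6, 10, 11], [3, 14], [4, 8, 9, 15], [5, 7], [16]]


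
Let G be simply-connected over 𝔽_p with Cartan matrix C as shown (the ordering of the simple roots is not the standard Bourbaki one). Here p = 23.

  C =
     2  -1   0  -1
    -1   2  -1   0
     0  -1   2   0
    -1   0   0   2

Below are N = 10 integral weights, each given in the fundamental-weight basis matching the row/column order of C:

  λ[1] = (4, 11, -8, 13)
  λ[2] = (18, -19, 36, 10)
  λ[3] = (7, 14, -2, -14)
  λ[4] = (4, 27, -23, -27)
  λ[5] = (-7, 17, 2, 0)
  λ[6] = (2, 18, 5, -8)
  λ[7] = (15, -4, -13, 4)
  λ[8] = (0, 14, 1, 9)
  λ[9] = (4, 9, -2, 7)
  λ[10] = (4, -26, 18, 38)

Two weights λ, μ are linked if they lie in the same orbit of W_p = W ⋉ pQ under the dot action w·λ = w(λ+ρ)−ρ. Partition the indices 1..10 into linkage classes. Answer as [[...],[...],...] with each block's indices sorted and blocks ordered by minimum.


Cartan matrix: type A_4 (|W|=120); un-permuting the 4 rows.

Each λ_j+ρ reduced to Ā_23; 4-tuples below use C's row order:

    λ_1+ρ ↦ (5, 4, 1, 6)
    λ_2+ρ ↦ (11, 3, 4, 1)
    λ_3+ρ ↦ (5, 9, 1, 8)
    λ_4+ρ ↦ (1, 12, 3, 5)
    λ_5+ρ ↦ (1, 12, 3, 5)
    λ_6+ρ ↦ (2, 15, 1, 2)
    λ_7+ρ ↦ (1, 12, 3, 5)
    λ_8+ρ ↦ (1, 12, 3, 5)
    λ_9+ρ ↦ (5, 9, 1, 8)
    λ_10+ρ ↦ (2, 15, 1, 2)

5 distinct reps among the 10 weights ⇒ 5 W_23-linkage classes:

[[1], [2], [3, 9], [4, 5, 7, 8], [6, 10]]
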